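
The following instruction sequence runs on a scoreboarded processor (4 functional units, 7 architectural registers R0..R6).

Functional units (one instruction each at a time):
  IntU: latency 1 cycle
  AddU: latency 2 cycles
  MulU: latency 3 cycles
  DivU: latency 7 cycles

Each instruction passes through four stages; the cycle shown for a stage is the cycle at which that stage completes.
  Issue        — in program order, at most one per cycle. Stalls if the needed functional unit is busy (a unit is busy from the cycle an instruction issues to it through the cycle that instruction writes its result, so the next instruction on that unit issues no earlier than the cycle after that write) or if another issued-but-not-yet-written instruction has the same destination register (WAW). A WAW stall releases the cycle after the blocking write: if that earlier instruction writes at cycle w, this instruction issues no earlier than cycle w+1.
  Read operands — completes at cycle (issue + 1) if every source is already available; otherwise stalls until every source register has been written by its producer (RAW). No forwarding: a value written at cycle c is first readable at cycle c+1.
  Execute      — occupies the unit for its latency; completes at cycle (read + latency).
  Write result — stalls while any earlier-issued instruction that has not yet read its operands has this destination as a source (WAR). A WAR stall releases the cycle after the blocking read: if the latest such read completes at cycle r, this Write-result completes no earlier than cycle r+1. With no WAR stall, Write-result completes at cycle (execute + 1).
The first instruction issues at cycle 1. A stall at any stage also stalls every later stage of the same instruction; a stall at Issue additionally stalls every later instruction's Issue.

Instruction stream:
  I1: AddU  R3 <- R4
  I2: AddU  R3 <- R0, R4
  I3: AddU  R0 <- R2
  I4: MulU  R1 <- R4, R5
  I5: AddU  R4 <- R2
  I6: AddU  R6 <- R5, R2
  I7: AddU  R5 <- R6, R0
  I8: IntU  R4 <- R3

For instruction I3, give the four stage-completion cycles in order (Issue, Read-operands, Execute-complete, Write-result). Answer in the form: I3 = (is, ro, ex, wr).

I3 = (11, 12, 14, 15)

I1 -> (1, 2, 4, 5)
I2 -> (6, 7, 9, 10)  // struct: AddU busy until I1 writes@5
I3 -> (11, 12, 14, 15)  // struct: AddU busy until I2 writes@10
I4 -> (12, 13, 16, 17)
I5 -> (16, 17, 19, 20)  // struct: AddU busy until I3 writes@15
I6 -> (21, 22, 24, 25)  // struct: AddU busy until I5 writes@20
I7 -> (26, 27, 29, 30)  // struct: AddU busy until I6 writes@25
I8 -> (27, 28, 29, 30)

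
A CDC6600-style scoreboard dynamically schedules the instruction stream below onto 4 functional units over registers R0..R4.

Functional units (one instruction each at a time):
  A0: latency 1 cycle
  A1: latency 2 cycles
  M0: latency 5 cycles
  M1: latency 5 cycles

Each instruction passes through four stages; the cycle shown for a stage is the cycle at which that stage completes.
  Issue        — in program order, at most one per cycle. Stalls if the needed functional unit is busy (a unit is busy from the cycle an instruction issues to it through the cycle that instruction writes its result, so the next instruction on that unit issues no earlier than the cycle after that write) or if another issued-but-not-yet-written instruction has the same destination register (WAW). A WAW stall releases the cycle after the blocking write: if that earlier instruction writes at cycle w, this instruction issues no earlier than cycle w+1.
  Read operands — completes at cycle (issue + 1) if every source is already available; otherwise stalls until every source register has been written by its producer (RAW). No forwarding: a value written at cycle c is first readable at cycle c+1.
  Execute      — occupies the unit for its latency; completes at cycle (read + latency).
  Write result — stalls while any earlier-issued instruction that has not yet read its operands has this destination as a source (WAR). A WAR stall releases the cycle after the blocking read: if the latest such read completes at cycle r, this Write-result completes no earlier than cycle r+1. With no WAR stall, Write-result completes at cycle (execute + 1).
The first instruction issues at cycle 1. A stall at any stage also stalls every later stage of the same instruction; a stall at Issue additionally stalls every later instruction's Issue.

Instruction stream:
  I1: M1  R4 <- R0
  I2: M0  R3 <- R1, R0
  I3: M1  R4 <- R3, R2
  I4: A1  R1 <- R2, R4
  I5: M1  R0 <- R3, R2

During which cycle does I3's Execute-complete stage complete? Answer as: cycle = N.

  I1 | 1 | 2 | 7 | 8
  I2 | 2 | 3 | 8 | 9
  I3 | 9 | 10 | 15 | 16   struct: M1 busy until I1 writes@8
  I4 | 10 | 17 | 19 | 20   RAW R4: wait I3 write@16
  I5 | 17 | 18 | 23 | 24   struct: M1 busy until I3 writes@16

cycle = 15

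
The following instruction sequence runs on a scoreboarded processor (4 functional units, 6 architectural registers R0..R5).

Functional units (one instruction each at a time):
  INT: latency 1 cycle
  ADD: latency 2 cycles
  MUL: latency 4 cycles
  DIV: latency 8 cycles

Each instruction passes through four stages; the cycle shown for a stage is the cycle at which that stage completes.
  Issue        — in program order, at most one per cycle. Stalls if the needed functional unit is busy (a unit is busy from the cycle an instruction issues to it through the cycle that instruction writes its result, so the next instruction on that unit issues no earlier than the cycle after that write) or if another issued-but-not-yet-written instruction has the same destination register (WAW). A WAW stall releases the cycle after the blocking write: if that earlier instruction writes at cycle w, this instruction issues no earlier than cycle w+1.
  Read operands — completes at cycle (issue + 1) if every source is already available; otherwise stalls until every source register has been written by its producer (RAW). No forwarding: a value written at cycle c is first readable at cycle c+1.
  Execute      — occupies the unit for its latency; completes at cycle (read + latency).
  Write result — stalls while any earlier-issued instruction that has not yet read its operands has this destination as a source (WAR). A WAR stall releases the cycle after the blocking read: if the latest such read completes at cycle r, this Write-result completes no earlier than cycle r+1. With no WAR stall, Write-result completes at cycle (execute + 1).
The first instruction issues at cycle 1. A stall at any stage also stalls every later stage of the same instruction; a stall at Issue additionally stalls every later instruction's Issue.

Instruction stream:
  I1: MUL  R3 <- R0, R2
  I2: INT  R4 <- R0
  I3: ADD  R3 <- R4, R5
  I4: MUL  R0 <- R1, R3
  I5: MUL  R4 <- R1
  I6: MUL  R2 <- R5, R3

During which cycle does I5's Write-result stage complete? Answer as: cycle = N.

I1: IS=1 RO=2 EX=6 WR=7
I2: IS=2 RO=3 EX=4 WR=5
I3: IS=8 RO=9 EX=11 WR=12  [WAW R3: wait I1 write@7]
I4: IS=9 RO=13 EX=17 WR=18  [RAW R3: wait I3 write@12]
I5: IS=19 RO=20 EX=24 WR=25  [struct: MUL busy until I4 writes@18]
I6: IS=26 RO=27 EX=31 WR=32  [struct: MUL busy until I5 writes@25]

cycle = 25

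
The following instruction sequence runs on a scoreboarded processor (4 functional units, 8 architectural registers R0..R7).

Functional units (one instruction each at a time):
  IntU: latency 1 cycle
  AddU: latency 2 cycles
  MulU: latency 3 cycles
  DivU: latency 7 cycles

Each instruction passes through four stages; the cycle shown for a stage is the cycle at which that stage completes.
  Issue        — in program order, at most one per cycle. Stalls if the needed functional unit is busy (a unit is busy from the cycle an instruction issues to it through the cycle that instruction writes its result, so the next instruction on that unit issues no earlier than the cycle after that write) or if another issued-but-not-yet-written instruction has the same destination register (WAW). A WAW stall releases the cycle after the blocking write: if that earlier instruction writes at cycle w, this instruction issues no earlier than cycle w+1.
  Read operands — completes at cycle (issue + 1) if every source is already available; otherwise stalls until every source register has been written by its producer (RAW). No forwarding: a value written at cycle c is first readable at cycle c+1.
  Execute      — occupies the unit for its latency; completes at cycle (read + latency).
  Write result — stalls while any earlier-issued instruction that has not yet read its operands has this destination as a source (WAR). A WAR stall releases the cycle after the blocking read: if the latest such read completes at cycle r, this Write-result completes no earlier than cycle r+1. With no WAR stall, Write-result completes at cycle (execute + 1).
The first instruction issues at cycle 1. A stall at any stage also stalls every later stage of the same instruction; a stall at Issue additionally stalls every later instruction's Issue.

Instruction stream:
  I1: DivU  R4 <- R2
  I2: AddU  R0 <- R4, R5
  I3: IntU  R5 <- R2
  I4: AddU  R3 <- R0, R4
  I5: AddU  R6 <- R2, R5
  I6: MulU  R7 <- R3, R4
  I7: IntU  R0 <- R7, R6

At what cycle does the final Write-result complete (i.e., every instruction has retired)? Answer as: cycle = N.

[1] issue I1 (DivU)
[2] I1 read-ops · issue I2 (AddU)
[3] issue I3 (IntU)
[4] I3 read-ops
[5] I3 finished on IntU
[9] I1 finished on DivU
[10] I1→R4
[11] I2 read-ops
[12] I3→R5
[13] I2 finished on AddU
[14] I2→R0
[15] issue I4 (AddU)
[16] I4 read-ops
[18] I4 finished on AddU
[19] I4→R3
[20] issue I5 (AddU)
[21] I5 read-ops · issue I6 (MulU)
[22] I6 read-ops · issue I7 (IntU)
[23] I5 finished on AddU
[24] I5→R6
[25] I6 finished on MulU
[26] I6→R7
[27] I7 read-ops
[28] I7 finished on IntU
[29] I7→R0

cycle = 29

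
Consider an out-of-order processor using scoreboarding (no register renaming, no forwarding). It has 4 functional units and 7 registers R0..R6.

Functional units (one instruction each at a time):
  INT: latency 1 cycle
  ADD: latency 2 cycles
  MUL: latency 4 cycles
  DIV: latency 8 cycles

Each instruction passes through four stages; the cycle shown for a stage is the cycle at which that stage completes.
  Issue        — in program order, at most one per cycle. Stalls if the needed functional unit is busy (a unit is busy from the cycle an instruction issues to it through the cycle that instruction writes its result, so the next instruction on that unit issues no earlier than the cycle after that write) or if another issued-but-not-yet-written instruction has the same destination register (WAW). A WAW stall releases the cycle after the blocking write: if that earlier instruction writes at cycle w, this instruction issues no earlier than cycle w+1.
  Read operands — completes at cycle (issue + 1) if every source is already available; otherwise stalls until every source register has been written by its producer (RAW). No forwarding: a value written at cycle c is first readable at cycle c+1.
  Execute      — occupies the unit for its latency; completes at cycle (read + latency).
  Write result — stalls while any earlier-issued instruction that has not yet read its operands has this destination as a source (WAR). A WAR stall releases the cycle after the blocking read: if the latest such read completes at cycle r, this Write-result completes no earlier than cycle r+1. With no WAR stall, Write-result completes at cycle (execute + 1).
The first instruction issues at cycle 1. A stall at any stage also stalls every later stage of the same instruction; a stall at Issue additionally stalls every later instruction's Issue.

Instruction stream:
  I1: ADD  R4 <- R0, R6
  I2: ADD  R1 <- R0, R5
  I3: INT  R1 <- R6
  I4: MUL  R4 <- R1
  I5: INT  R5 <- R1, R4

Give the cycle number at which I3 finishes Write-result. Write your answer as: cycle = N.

1) issue 1, read 2, done 4, write 5
2) issue 6, read 7, done 9, write 10  <struct: ADD busy until I1 writes@5>
3) issue 11, read 12, done 13, write 14  <WAW R1: wait I2 write@10>
4) issue 12, read 15, done 19, write 20  <RAW R1: wait I3 write@14>
5) issue 15, read 21, done 22, write 23  <struct: INT busy until I3 writes@14 / RAW R4: wait I4 write@20>

cycle = 14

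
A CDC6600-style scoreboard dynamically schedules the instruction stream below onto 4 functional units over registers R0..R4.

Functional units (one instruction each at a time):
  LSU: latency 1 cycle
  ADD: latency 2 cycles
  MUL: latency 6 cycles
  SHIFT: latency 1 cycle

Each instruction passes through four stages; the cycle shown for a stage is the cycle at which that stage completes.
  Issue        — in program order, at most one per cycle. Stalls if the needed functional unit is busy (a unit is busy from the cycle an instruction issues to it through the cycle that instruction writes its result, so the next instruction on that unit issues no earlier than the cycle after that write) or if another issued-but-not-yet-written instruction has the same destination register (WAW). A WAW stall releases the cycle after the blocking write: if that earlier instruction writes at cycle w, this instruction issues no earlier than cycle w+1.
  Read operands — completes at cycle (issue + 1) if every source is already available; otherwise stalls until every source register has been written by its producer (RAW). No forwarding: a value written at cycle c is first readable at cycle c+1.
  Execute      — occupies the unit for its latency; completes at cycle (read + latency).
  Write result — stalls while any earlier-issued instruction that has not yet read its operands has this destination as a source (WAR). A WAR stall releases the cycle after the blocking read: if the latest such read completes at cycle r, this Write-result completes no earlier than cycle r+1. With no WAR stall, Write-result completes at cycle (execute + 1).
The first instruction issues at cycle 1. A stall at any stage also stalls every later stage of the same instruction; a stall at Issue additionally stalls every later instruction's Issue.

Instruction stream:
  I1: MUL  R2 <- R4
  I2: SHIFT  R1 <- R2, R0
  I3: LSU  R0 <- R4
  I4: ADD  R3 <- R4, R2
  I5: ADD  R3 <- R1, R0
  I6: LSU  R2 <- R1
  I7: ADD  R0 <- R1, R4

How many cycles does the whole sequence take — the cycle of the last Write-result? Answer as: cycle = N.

cycle = 23

I1  is:1  ro:2  ex:8  wr:9
I2  is:2  ro:10  ex:11  wr:12  — RAW R2: wait I1 write@9
I3  is:3  ro:4  ex:5  wr:11  — WAR R0: wait I2 read@10
I4  is:4  ro:10  ex:12  wr:13  — RAW R2: wait I1 write@9
I5  is:14  ro:15  ex:17  wr:18  — struct: ADD busy until I4 writes@13
I6  is:15  ro:16  ex:17  wr:18
I7  is:19  ro:20  ex:22  wr:23  — struct: ADD busy until I5 writes@18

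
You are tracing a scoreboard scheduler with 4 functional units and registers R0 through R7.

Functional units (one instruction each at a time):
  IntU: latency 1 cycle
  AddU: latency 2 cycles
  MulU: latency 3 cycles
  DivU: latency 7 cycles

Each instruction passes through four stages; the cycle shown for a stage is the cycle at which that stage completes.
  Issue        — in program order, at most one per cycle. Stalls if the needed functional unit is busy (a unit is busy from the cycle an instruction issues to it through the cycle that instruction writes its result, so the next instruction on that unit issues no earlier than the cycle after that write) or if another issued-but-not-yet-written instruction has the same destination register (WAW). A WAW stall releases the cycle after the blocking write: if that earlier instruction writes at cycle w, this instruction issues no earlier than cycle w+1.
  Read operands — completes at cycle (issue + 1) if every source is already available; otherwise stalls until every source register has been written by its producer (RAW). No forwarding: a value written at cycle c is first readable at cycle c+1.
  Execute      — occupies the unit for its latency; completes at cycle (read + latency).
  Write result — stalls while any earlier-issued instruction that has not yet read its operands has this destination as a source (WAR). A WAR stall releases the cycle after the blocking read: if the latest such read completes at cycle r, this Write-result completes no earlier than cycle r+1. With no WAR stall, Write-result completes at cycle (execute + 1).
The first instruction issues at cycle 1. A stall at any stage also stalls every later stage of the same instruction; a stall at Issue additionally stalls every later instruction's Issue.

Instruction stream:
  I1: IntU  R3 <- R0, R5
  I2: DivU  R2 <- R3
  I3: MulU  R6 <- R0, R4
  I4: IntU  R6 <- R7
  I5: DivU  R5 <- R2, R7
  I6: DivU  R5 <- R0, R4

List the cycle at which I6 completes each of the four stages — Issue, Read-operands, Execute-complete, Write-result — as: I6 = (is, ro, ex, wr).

I6 = (24, 25, 32, 33)

cycle 1: issue I1 (IntU)
cycle 2: I1 read-ops | issue I2 (DivU)
cycle 3: I1 finished on IntU | issue I3 (MulU)
cycle 4: I1→R3 | I3 read-ops
cycle 5: I2 read-ops
cycle 7: I3 finished on MulU
cycle 8: I3→R6
cycle 9: issue I4 (IntU)
cycle 10: I4 read-ops
cycle 11: I4 finished on IntU
cycle 12: I2 finished on DivU | I4→R6
cycle 13: I2→R2
cycle 14: issue I5 (DivU)
cycle 15: I5 read-ops
cycle 22: I5 finished on DivU
cycle 23: I5→R5
cycle 24: issue I6 (DivU)
cycle 25: I6 read-ops
cycle 32: I6 finished on DivU
cycle 33: I6→R5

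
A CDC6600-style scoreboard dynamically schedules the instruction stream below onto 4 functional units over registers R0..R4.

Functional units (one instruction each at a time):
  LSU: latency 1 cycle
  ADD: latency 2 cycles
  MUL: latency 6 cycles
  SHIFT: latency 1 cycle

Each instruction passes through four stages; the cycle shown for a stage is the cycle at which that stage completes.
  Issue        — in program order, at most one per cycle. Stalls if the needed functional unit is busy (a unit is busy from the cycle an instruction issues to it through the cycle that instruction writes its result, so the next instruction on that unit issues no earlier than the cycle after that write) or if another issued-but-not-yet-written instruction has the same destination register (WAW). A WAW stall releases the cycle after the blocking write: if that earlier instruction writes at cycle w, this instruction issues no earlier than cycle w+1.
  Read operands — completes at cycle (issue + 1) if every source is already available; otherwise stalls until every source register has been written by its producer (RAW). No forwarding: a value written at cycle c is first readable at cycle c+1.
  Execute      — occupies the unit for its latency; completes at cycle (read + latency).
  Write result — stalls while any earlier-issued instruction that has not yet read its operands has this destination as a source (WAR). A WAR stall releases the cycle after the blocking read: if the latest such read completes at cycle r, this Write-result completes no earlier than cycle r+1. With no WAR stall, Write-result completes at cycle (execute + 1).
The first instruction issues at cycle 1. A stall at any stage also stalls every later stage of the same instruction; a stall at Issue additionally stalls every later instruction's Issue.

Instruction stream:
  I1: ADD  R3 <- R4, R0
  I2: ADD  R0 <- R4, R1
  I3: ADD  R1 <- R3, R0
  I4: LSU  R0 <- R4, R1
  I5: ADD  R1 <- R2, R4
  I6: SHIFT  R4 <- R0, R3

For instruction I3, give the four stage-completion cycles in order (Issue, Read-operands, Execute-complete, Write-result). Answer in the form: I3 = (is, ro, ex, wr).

I3 = (11, 12, 14, 15)

cycle 1: I1→ADD
cycle 2: I1 RO
cycle 4: I1 EX
cycle 5: I1 WR R3
cycle 6: I2→ADD
cycle 7: I2 RO
cycle 9: I2 EX
cycle 10: I2 WR R0
cycle 11: I3→ADD
cycle 12: I3 RO · I4→LSU
cycle 14: I3 EX
cycle 15: I3 WR R1
cycle 16: I4 RO · I5→ADD
cycle 17: I4 EX · I5 RO · I6→SHIFT
cycle 18: I4 WR R0
cycle 19: I5 EX · I6 RO
cycle 20: I5 WR R1 · I6 EX
cycle 21: I6 WR R4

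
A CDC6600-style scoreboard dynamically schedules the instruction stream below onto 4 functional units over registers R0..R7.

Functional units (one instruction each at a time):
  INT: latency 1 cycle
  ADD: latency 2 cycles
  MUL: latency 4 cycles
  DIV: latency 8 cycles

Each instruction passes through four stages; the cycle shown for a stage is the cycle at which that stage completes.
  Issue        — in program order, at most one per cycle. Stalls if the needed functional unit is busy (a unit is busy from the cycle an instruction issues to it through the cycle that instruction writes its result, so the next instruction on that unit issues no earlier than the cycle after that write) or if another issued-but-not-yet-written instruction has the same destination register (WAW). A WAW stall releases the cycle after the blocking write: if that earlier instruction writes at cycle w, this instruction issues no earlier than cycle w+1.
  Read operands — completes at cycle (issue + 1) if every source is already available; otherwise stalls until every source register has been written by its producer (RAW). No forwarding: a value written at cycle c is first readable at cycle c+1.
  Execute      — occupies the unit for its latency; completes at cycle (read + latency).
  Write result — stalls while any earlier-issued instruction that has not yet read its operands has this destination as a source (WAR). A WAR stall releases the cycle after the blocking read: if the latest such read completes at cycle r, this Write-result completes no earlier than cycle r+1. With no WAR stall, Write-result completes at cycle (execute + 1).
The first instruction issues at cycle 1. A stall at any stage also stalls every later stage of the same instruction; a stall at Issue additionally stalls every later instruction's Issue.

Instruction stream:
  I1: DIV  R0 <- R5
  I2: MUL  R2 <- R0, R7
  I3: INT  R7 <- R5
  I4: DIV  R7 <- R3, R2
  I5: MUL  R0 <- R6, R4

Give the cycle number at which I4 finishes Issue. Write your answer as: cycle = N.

[1] I1 dispatched to DIV
[2] I1 operands ready | I2 dispatched to MUL
[3] I3 dispatched to INT
[4] I3 operands ready
[5] I3 complete
[10] I1 complete
[11] R0←I1
[12] I2 operands ready
[13] R7←I3
[14] I4 dispatched to DIV
[16] I2 complete
[17] R2←I2
[18] I4 operands ready | I5 dispatched to MUL
[19] I5 operands ready
[23] I5 complete
[24] R0←I5
[26] I4 complete
[27] R7←I4

cycle = 14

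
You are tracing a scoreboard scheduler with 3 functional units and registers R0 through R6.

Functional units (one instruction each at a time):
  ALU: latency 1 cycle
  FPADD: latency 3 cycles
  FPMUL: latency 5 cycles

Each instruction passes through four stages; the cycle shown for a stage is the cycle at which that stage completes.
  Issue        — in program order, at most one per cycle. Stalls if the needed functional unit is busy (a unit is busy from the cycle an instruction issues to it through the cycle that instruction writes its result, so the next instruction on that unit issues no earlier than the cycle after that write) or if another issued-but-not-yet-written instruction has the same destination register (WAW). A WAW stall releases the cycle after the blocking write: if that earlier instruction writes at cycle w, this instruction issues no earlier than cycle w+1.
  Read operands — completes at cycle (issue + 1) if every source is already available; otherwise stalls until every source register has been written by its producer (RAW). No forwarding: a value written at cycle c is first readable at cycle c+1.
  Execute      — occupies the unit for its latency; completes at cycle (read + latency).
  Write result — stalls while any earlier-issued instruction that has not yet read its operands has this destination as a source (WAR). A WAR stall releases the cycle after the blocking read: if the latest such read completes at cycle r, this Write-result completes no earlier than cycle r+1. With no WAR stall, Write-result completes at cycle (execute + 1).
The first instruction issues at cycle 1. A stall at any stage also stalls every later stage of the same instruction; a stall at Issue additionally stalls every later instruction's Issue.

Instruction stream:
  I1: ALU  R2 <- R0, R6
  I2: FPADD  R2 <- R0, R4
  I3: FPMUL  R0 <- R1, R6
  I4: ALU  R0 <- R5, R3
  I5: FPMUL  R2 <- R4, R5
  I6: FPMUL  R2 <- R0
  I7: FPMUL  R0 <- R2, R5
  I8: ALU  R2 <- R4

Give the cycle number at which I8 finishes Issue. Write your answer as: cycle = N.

cycle = 32

[1] issue I1 (ALU)
[2] I1 read-ops
[3] I1 finished on ALU
[4] I1→R2
[5] issue I2 (FPADD)
[6] I2 read-ops | issue I3 (FPMUL)
[7] I3 read-ops
[9] I2 finished on FPADD
[10] I2→R2
[12] I3 finished on FPMUL
[13] I3→R0
[14] issue I4 (ALU)
[15] I4 read-ops | issue I5 (FPMUL)
[16] I4 finished on ALU | I5 read-ops
[17] I4→R0
[21] I5 finished on FPMUL
[22] I5→R2
[23] issue I6 (FPMUL)
[24] I6 read-ops
[29] I6 finished on FPMUL
[30] I6→R2
[31] issue I7 (FPMUL)
[32] I7 read-ops | issue I8 (ALU)
[33] I8 read-ops
[34] I8 finished on ALU
[35] I8→R2
[37] I7 finished on FPMUL
[38] I7→R0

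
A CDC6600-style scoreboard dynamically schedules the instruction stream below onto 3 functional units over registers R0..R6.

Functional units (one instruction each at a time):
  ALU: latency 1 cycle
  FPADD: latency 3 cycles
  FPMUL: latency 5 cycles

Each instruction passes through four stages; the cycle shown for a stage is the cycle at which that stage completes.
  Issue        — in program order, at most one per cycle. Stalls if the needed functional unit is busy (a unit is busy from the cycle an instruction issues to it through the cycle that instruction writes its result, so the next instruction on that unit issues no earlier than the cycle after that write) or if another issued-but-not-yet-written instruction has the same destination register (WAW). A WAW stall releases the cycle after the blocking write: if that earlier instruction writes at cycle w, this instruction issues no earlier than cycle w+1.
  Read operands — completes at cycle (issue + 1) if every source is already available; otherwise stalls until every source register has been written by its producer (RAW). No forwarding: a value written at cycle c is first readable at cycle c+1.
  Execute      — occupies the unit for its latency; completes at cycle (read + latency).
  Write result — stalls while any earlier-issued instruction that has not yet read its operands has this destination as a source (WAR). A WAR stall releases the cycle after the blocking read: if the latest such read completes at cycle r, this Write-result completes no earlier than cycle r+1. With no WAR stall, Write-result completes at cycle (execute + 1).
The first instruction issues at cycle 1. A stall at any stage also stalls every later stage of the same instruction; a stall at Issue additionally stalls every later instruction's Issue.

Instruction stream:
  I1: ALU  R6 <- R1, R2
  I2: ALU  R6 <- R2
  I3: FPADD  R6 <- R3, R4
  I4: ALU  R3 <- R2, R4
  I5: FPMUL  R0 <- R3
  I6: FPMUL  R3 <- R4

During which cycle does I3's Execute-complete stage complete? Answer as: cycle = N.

I1 -> (1, 2, 3, 4)
I2 -> (5, 6, 7, 8)  // struct: ALU busy until I1 writes@4
I3 -> (9, 10, 13, 14)  // WAW R6: wait I2 write@8
I4 -> (10, 11, 12, 13)
I5 -> (11, 14, 19, 20)  // RAW R3: wait I4 write@13
I6 -> (21, 22, 27, 28)  // struct: FPMUL busy until I5 writes@20

cycle = 13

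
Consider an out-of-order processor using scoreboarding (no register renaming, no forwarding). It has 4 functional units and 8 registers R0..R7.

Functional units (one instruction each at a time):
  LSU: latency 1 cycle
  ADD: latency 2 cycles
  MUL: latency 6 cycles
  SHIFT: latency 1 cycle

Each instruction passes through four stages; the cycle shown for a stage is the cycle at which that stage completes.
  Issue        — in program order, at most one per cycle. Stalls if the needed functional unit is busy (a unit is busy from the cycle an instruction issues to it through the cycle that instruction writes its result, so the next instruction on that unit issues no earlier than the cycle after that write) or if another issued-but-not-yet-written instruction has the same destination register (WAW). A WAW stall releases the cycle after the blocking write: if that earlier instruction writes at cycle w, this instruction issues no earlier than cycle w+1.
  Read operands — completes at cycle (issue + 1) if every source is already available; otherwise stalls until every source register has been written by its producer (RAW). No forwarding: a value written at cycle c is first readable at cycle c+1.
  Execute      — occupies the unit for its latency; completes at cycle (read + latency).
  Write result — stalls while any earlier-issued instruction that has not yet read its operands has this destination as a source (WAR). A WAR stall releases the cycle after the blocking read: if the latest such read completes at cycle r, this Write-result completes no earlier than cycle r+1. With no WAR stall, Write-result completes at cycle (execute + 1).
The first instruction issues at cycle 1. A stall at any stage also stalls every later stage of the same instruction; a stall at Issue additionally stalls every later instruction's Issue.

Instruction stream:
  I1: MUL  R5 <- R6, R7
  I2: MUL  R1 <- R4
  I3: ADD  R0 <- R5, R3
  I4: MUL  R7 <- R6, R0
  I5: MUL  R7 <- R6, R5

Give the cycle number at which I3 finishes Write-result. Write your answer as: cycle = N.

I1  is:1  ro:2  ex:8  wr:9
I2  is:10  ro:11  ex:17  wr:18  — struct: MUL busy until I1 writes@9
I3  is:11  ro:12  ex:14  wr:15
I4  is:19  ro:20  ex:26  wr:27  — struct: MUL busy until I2 writes@18
I5  is:28  ro:29  ex:35  wr:36  — struct: MUL busy until I4 writes@27

cycle = 15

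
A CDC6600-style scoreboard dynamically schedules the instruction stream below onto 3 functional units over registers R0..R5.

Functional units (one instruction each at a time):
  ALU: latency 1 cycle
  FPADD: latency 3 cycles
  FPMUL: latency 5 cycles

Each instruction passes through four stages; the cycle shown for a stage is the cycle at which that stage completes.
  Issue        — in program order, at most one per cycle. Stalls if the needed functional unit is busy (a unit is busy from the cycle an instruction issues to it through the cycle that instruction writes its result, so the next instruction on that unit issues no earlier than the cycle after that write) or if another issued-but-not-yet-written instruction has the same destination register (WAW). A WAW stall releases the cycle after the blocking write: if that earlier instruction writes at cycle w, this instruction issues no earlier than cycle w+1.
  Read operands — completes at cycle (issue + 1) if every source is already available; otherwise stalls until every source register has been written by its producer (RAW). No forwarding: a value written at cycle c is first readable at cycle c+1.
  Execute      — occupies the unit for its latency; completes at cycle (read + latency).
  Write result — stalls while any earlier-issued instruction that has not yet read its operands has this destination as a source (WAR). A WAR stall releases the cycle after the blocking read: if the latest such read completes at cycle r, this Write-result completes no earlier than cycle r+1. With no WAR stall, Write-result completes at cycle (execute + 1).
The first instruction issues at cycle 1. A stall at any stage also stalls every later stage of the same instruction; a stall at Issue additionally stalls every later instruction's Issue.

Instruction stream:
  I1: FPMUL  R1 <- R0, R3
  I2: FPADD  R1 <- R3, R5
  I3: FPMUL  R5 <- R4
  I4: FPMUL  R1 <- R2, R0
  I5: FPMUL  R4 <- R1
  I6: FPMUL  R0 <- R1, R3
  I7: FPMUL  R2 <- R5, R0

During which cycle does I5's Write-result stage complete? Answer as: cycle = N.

[I1] 1/2/7/8
[I2] 9/10/13/14  (WAW R1: wait I1 write@8)
[I3] 10/11/16/17
[I4] 18/19/24/25  (struct: FPMUL busy until I3 writes@17)
[I5] 26/27/32/33  (struct: FPMUL busy until I4 writes@25)
[I6] 34/35/40/41  (struct: FPMUL busy until I5 writes@33)
[I7] 42/43/48/49  (struct: FPMUL busy until I6 writes@41)

cycle = 33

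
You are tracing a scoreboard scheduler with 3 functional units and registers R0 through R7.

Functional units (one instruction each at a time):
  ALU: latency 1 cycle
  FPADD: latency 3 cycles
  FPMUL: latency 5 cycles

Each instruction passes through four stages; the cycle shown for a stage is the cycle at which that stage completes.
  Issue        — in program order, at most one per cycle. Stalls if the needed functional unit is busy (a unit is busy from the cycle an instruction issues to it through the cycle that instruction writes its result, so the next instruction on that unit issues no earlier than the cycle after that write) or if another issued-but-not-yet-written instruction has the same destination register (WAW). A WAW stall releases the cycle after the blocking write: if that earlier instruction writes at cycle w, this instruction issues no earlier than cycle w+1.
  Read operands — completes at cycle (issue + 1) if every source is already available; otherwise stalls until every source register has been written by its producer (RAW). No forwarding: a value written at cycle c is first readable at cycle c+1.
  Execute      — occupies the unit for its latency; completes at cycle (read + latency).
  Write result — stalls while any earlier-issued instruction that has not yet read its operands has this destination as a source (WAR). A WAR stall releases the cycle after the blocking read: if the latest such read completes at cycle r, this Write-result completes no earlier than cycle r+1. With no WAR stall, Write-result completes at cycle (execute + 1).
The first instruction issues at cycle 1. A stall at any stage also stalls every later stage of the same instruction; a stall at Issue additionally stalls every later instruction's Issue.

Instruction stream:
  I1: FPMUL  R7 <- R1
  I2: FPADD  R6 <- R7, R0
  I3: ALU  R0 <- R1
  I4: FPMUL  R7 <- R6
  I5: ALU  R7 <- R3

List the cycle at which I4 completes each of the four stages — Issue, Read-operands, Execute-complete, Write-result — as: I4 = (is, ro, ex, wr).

I4 = (9, 14, 19, 20)

I1 -> (1, 2, 7, 8)
I2 -> (2, 9, 12, 13)  // RAW R7: wait I1 write@8
I3 -> (3, 4, 5, 10)  // WAR R0: wait I2 read@9
I4 -> (9, 14, 19, 20)  // struct: FPMUL busy until I1 writes@8, RAW R6: wait I2 write@13
I5 -> (21, 22, 23, 24)  // WAW R7: wait I4 write@20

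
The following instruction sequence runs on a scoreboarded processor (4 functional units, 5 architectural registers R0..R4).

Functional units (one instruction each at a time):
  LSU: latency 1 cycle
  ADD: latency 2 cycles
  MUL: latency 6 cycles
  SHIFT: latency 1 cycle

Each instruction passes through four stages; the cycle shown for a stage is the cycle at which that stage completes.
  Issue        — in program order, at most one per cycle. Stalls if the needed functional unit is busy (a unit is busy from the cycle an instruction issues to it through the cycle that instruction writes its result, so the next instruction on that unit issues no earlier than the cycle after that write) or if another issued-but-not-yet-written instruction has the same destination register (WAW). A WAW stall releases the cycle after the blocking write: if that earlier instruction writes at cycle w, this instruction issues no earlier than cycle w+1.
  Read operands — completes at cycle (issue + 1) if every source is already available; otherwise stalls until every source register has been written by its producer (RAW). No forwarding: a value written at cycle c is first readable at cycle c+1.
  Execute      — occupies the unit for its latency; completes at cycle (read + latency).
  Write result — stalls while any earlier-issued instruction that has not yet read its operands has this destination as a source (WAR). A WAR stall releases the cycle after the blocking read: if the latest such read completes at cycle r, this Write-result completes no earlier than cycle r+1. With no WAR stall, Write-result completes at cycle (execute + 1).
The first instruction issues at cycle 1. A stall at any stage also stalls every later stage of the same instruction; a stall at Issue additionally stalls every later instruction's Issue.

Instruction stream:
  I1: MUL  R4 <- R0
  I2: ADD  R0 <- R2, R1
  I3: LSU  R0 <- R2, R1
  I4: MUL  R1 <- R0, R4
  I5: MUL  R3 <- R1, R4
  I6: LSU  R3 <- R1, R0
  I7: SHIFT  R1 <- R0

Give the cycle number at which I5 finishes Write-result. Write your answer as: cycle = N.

1) issue 1, read 2, done 8, write 9
2) issue 2, read 3, done 5, write 6
3) issue 7, read 8, done 9, write 10  <WAW R0: wait I2 write@6>
4) issue 10, read 11, done 17, write 18  <struct: MUL busy until I1 writes@9>
5) issue 19, read 20, done 26, write 27  <struct: MUL busy until I4 writes@18>
6) issue 28, read 29, done 30, write 31  <WAW R3: wait I5 write@27>
7) issue 29, read 30, done 31, write 32

cycle = 27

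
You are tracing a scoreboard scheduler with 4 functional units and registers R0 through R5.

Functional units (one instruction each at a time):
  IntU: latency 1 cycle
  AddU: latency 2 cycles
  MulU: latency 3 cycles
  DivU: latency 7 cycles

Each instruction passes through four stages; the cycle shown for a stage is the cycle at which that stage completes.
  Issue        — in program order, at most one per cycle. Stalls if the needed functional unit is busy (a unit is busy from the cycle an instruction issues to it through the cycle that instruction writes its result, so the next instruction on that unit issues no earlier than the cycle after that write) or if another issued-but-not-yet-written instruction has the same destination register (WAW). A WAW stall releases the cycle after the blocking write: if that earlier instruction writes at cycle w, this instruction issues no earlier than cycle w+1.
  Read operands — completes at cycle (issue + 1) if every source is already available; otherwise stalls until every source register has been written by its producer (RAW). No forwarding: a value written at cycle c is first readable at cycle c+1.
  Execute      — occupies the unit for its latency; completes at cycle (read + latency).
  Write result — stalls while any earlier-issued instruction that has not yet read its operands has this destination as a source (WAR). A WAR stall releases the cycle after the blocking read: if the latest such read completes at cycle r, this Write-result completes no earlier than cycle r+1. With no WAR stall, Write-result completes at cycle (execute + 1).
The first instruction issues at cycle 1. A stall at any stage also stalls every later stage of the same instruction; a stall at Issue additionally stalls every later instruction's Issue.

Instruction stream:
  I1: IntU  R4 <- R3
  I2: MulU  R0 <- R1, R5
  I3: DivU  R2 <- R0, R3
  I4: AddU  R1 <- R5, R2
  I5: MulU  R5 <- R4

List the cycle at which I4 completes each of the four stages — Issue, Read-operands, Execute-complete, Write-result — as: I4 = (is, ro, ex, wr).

cycle 1: I1→IntU
cycle 2: I1 RO; I2→MulU
cycle 3: I1 EX; I2 RO; I3→DivU
cycle 4: I1 WR R4; I4→AddU
cycle 6: I2 EX
cycle 7: I2 WR R0
cycle 8: I3 RO; I5→MulU
cycle 9: I5 RO
cycle 12: I5 EX
cycle 15: I3 EX
cycle 16: I3 WR R2
cycle 17: I4 RO
cycle 18: I5 WR R5
cycle 19: I4 EX
cycle 20: I4 WR R1

I4 = (4, 17, 19, 20)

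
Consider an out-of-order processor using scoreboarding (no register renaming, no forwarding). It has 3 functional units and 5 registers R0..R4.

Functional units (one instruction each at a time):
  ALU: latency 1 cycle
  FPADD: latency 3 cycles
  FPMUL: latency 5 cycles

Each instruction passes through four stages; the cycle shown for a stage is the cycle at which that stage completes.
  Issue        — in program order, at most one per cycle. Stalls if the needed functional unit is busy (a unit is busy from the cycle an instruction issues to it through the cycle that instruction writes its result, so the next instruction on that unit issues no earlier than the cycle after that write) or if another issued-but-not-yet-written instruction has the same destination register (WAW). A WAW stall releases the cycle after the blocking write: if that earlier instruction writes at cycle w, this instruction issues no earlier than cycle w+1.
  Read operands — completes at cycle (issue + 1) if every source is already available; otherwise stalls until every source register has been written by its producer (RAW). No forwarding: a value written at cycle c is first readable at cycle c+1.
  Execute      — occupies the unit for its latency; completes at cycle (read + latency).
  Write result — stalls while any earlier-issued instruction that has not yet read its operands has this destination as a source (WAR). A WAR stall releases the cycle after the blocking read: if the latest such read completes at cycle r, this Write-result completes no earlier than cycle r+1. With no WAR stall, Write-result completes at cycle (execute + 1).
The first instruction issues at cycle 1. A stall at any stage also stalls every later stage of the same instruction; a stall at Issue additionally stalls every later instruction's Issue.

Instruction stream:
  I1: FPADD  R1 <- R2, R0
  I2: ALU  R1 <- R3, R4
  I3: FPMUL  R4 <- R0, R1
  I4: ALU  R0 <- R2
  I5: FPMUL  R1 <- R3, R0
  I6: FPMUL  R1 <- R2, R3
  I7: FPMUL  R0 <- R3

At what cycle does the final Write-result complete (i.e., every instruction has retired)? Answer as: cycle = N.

I1 -> (1, 2, 5, 6)
I2 -> (7, 8, 9, 10)  // WAW R1: wait I1 write@6
I3 -> (8, 11, 16, 17)  // RAW R1: wait I2 write@10
I4 -> (11, 12, 13, 14)  // struct: ALU busy until I2 writes@10
I5 -> (18, 19, 24, 25)  // struct: FPMUL busy until I3 writes@17
I6 -> (26, 27, 32, 33)  // struct: FPMUL busy until I5 writes@25
I7 -> (34, 35, 40, 41)  // struct: FPMUL busy until I6 writes@33

cycle = 41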